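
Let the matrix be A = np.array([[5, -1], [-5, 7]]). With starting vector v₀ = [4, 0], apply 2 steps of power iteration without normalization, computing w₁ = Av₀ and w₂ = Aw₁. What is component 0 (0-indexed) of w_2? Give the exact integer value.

120

w1 = Av₀ = (20, -20)
w2 = Aw1 = (120, -240)
The requested component of w2 is 120.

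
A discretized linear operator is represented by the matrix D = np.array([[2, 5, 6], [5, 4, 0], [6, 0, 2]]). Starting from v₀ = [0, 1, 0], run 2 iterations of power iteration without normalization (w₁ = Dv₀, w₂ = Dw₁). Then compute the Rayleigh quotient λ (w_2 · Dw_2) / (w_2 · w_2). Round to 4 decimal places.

9.6018

w1 = Dv₀ = (5, 4, 0)
w2 = Dw1 = (30, 41, 30)
Dw2 = (445, 314, 240)
w2·Dw2 = 30·445 + 41·314 + 30·240 = 33424; w2·w2 = 30·30 + 41·41 + 30·30 = 3481
λ ≈ 33424/3481 = 9.6018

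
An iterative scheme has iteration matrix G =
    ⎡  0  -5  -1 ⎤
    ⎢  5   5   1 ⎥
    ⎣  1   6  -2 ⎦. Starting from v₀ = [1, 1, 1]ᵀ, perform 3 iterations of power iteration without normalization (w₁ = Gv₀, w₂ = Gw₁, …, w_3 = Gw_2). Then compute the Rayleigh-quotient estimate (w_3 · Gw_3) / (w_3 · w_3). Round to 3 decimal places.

λ ≈ 0.698

w1 = Gv₀ = (0·1 + (-5)·1 + (-1)·1; 5·1 + 5·1 + 1·1; 1·1 + 6·1 + (-2)·1) = (-6, 11, 5)
w2 = Gw1 = (0·(-6) + (-5)·11 + (-1)·5; 5·(-6) + 5·11 + 1·5; 1·(-6) + 6·11 + (-2)·5) = (-60, 30, 50)
w3 = Gw2 = (-200, -100, 20)
Gw3 = (480, -1480, -840)
w3·Gw3 = (-200)·480 + (-100)·(-1480) + 20·(-840) = 35200; w3·w3 = (-200)·(-200) + (-100)·(-100) + 20·20 = 50400
λ ≈ 35200/50400 = 0.698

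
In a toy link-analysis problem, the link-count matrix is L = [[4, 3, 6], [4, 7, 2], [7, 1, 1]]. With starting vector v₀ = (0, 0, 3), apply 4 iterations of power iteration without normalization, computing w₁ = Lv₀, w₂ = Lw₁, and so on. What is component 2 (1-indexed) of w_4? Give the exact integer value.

w1 = Lv₀ = (18, 6, 3)
w2 = Lw1 = (108, 120, 135)
w3 = Lw2 = (1602, 1542, 1011)
w4 = Lw3 = (17100, 19224, 13767)
The requested component of w4 is 19224.

19224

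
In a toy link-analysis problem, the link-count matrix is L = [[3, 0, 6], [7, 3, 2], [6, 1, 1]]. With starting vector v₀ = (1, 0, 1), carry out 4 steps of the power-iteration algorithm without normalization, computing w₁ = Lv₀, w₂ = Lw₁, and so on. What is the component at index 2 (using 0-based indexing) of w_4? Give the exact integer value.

5285

w1 = Lv₀ = (3·1 + 0·0 + 6·1; 7·1 + 3·0 + 2·1; 6·1 + 1·0 + 1·1) = (9, 9, 7)
w2 = Lw1 = (3·9 + 0·9 + 6·7; 7·9 + 3·9 + 2·7; 6·9 + 1·9 + 1·7) = (69, 104, 70)
w3 = Lw2 = (627, 935, 588)
w4 = Lw3 = (5409, 8370, 5285)
The requested component of w4 is 5285.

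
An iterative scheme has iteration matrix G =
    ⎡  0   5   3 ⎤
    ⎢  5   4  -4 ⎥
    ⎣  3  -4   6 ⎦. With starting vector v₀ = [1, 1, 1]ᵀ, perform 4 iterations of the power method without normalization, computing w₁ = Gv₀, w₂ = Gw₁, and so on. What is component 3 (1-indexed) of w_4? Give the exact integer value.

w1 = Gv₀ = (8, 5, 5)
w2 = Gw1 = (40, 40, 34)
w3 = Gw2 = (302, 224, 164)
w4 = Gw3 = (1612, 1750, 994)
The requested component of w4 is 994.

994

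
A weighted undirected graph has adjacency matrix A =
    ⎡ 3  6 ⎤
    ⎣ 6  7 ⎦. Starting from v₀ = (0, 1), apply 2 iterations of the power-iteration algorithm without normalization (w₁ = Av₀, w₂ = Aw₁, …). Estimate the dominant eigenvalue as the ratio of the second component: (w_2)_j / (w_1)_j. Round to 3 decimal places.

12.143

w1 = Av₀ = (6, 7)
w2 = Aw1 = (60, 85)
Ratio at component: 85 / 7 = 12.143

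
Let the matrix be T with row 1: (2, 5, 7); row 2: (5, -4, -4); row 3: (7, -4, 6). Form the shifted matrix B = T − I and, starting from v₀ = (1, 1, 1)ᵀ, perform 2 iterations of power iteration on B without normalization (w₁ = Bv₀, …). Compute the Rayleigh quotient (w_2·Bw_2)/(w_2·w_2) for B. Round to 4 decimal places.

B = T − I has rows (1, 5, 7); (5, -5, -4); (7, -4, 5)
w1 = Bv₀ = (13, -4, 8)
w2 = Bw1 = (49, 53, 147)
Bw2 = (1343, -608, 866)
w2·Bw2 = 160885; w2·w2 = 26819; μ ≈ 160885/26819 = 5.9989

5.9989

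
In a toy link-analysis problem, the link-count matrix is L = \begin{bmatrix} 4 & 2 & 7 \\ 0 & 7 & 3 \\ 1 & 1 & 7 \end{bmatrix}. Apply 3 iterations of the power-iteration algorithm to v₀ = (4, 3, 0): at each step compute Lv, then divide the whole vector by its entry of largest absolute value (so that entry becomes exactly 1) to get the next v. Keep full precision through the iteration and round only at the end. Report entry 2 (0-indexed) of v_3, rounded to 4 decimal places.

Lv0 = (22.00000, 21.00000, 7.00000); divide by 22.00000 → v1 = (1.00000, 0.95455, 0.31818)
Lv1 = (8.13636, 7.63636, 4.18182); divide by 8.13636 → v2 = (1.00000, 0.93855, 0.51397)
Lv2 = (9.47486, 8.11173, 5.53631); divide by 9.47486 → v3 = (1.00000, 0.85613, 0.58432)
Requested entry of v3: 991/1696 = 0.5843

0.5843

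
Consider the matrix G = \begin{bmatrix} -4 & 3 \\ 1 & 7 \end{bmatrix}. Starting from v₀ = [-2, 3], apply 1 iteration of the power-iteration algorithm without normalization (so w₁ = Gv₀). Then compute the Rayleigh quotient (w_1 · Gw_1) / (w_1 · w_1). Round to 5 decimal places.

4.09692

w1 = Gv₀ = (17, 19)
Gw1 = (-11, 150)
w1·Gw1 = 17·(-11) + 19·150 = 2663; w1·w1 = 17·17 + 19·19 = 650
λ ≈ 2663/650 = 4.09692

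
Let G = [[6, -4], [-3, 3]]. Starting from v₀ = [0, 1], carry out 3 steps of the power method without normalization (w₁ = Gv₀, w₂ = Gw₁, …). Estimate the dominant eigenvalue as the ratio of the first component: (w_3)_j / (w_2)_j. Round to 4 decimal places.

w1 = Gv₀ = (6·0 + (-4)·1; (-3)·0 + 3·1) = (-4, 3)
w2 = Gw1 = (6·(-4) + (-4)·3; (-3)·(-4) + 3·3) = (-36, 21)
w3 = Gw2 = (-300, 171)
Ratio at component: -300 / -36 = 8.3333

λ ≈ 8.3333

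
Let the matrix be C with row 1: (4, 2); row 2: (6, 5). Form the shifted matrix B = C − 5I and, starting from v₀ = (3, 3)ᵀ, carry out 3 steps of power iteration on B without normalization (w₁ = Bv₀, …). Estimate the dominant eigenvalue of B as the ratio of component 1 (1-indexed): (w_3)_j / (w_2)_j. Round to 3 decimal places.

B = C − 5I has rows (-1, 2); (6, 0)
w1 = Bv₀ = ((-1)·3 + 2·3; 6·3 + 0·3) = (3, 18)
w2 = Bw1 = ((-1)·3 + 2·18; 6·3 + 0·18) = (33, 18)
w3 = Bw2 = (3, 198)
Ratio: 3/33 = 0.091

0.091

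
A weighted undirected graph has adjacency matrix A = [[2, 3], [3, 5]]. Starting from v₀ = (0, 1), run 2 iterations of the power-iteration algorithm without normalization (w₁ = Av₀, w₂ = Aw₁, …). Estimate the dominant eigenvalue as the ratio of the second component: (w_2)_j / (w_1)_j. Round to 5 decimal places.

λ ≈ 6.80000

w1 = Av₀ = (3, 5)
w2 = Aw1 = (21, 34)
Ratio at component: 34 / 5 = 6.80000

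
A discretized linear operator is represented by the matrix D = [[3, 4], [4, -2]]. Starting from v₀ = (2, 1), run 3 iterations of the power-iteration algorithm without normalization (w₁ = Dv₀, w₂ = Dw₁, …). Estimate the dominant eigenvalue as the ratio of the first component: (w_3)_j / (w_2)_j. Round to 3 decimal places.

w1 = Dv₀ = (3·2 + 4·1; 4·2 + (-2)·1) = (10, 6)
w2 = Dw1 = (3·10 + 4·6; 4·10 + (-2)·6) = (54, 28)
w3 = Dw2 = (274, 160)
Ratio at component: 274 / 54 = 5.074

5.074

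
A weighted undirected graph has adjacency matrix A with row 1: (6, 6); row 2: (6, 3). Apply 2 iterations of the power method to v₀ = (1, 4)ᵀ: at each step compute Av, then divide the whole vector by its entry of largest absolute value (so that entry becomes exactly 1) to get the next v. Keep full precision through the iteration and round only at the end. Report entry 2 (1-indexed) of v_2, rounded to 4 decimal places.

0.8125

Av0 = (30.00000, 18.00000); divide by 30.00000 → v1 = (1.00000, 0.60000)
Av1 = (9.60000, 7.80000); divide by 9.60000 → v2 = (1.00000, 0.81250)
Requested entry of v2: 234/288 = 0.8125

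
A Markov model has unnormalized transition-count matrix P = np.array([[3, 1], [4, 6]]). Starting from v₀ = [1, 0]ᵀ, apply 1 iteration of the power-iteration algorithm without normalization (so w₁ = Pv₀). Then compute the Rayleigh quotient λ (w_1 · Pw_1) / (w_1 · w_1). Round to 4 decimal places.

w1 = Pv₀ = (3·1 + 1·0; 4·1 + 6·0) = (3, 4)
Pw1 = (13, 36)
w1·Pw1 = 3·13 + 4·36 = 183; w1·w1 = 3·3 + 4·4 = 25
λ ≈ 183/25 = 7.3200

λ ≈ 7.3200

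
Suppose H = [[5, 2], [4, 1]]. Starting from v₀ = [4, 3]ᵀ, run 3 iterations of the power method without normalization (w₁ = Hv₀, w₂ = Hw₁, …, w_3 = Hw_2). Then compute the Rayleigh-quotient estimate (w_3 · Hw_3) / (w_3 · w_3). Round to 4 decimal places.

λ ≈ 6.4641

w1 = Hv₀ = (5·4 + 2·3; 4·4 + 1·3) = (26, 19)
w2 = Hw1 = (5·26 + 2·19; 4·26 + 1·19) = (168, 123)
w3 = Hw2 = (1086, 795)
Hw3 = (7020, 5139)
w3·Hw3 = 1086·7020 + 795·5139 = 11709225; w3·w3 = 1086·1086 + 795·795 = 1811421
λ ≈ 11709225/1811421 = 6.4641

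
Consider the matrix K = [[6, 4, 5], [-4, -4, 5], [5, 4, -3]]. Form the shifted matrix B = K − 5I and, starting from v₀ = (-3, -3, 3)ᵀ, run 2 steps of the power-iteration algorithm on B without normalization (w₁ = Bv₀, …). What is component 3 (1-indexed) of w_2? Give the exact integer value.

624

B = K − 5I has rows (1, 4, 5); (-4, -9, 5); (5, 4, -8)
w1 = Bv₀ = (0, 54, -51)
w2 = Bw1 = (-39, -741, 624)
Requested component of w2: 624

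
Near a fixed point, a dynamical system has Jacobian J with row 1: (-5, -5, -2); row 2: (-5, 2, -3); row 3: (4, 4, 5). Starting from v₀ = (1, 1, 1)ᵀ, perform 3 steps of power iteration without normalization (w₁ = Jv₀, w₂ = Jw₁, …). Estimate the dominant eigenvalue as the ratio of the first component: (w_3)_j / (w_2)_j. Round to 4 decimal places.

w1 = Jv₀ = ((-5)·1 + (-5)·1 + (-2)·1; (-5)·1 + 2·1 + (-3)·1; 4·1 + 4·1 + 5·1) = (-12, -6, 13)
w2 = Jw1 = ((-5)·(-12) + (-5)·(-6) + (-2)·13; (-5)·(-12) + 2·(-6) + (-3)·13; 4·(-12) + 4·(-6) + 5·13) = (64, 9, -7)
w3 = Jw2 = (-351, -281, 257)
Ratio at component: -351 / 64 = -5.4844

λ ≈ -5.4844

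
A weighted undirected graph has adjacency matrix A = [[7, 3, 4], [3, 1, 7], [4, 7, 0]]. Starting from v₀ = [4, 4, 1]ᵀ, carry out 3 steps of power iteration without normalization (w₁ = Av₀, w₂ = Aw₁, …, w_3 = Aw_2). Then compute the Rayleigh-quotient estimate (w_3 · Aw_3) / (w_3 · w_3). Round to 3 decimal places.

w1 = Av₀ = (7·4 + 3·4 + 4·1; 3·4 + 1·4 + 7·1; 4·4 + 7·4 + 0·1) = (44, 23, 44)
w2 = Aw1 = (7·44 + 3·23 + 4·44; 3·44 + 1·23 + 7·44; 4·44 + 7·23 + 0·44) = (553, 463, 337)
w3 = Aw2 = (6608, 4481, 5453)
Aw3 = (81511, 62476, 57799)
w3·Aw3 = 6608·81511 + 4481·62476 + 5453·57799 = 1133757591; w3·w3 = 6608·6608 + 4481·4481 + 5453·5453 = 93480234
λ ≈ 1133757591/93480234 = 12.128

12.128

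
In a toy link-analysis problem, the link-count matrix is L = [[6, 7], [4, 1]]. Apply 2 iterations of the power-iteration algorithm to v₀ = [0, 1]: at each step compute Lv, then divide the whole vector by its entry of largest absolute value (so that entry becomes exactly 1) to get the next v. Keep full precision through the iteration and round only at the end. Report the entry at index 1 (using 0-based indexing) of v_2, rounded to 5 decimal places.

0.59184

Lv0 = (7.000000, 1.000000); divide by 7.000000 → v1 = (1.000000, 0.142857)
Lv1 = (7.000000, 4.142857); divide by 7.000000 → v2 = (1.000000, 0.591837)
Requested entry of v2: 29/49 = 0.59184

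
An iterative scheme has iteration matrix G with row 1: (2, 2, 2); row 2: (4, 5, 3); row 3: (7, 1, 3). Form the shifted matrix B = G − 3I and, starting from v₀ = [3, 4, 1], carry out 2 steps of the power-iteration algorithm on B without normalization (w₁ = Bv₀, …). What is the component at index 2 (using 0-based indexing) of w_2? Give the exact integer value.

B = G − 3I has rows (-1, 2, 2); (4, 2, 3); (7, 1, 0)
w1 = Bv₀ = (7, 23, 25)
w2 = Bw1 = (89, 149, 72)
Requested component of w2: 72

72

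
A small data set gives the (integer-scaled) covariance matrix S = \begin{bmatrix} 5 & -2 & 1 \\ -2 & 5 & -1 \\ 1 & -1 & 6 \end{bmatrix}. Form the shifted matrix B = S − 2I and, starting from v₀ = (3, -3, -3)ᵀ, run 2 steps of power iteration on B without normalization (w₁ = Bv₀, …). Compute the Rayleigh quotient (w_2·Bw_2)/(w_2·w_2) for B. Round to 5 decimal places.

B = S − 2I has rows (3, -2, 1); (-2, 3, -1); (1, -1, 4)
w1 = Bv₀ = (12, -12, -6)
w2 = Bw1 = (54, -54, 0)
Bw2 = (270, -270, 108)
w2·Bw2 = 29160; w2·w2 = 5832; μ ≈ 29160/5832 = 5.00000

5.00000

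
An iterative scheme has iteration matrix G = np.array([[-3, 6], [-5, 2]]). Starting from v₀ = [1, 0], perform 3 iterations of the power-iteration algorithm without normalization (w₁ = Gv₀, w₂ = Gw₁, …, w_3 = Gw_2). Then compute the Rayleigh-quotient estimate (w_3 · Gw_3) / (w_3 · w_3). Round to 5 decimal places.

w1 = Gv₀ = (-3, -5)
w2 = Gw1 = (-21, 5)
w3 = Gw2 = (93, 115)
Gw3 = (411, -235)
w3·Gw3 = 93·411 + 115·(-235) = 11198; w3·w3 = 93·93 + 115·115 = 21874
λ ≈ 11198/21874 = 0.51193

0.51193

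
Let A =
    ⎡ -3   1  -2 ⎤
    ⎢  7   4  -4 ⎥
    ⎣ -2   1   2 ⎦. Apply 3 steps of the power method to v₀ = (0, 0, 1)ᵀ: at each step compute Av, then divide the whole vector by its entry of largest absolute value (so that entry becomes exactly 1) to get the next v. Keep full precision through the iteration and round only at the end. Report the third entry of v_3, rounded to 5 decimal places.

Av0 = (-2.000000, -4.000000, 2.000000); divide by -4.000000 → v1 = (0.500000, 1.000000, -0.500000)
Av1 = (0.500000, 9.500000, -1.000000); divide by 9.500000 → v2 = (0.052632, 1.000000, -0.105263)
Av2 = (1.052632, 4.789474, 0.684211); divide by 4.789474 → v3 = (0.219780, 1.000000, 0.142857)
Requested entry of v3: -26/-182 = 0.14286

0.14286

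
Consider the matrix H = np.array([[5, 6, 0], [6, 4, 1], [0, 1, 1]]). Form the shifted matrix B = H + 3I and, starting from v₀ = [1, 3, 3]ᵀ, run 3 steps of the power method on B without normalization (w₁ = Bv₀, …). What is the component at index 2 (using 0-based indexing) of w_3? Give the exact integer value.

B = H + 3I has rows (8, 6, 0); (6, 7, 1); (0, 1, 4)
w1 = Bv₀ = (8·1 + 6·3 + 0·3; 6·1 + 7·3 + 1·3; 0·1 + 1·3 + 4·3) = (26, 30, 15)
w2 = Bw1 = (8·26 + 6·30 + 0·15; 6·26 + 7·30 + 1·15; 0·26 + 1·30 + 4·15) = (388, 381, 90)
w3 = Bw2 = (5390, 5085, 741)
Requested component of w3: 741

741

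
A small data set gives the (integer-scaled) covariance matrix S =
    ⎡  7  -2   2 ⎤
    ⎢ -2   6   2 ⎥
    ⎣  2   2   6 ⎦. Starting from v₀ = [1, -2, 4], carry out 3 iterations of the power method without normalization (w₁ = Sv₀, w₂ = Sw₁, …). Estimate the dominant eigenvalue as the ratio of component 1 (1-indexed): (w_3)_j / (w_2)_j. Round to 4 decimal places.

w1 = Sv₀ = (7·1 + (-2)·(-2) + 2·4; (-2)·1 + 6·(-2) + 2·4; 2·1 + 2·(-2) + 6·4) = (19, -6, 22)
w2 = Sw1 = (7·19 + (-2)·(-6) + 2·22; (-2)·19 + 6·(-6) + 2·22; 2·19 + 2·(-6) + 6·22) = (189, -30, 158)
w3 = Sw2 = (1699, -242, 1266)
Ratio at component: 1699 / 189 = 8.9894

λ ≈ 8.9894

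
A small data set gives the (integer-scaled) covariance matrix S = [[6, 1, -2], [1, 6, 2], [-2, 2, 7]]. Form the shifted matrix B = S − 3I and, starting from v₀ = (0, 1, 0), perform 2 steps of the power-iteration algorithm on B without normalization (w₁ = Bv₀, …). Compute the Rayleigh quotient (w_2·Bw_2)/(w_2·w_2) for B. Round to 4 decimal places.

μ ≈ 5.2558

B = S − 3I has rows (3, 1, -2); (1, 3, 2); (-2, 2, 4)
w1 = Bv₀ = (3·0 + 1·1 + (-2)·0; 1·0 + 3·1 + 2·0; (-2)·0 + 2·1 + 4·0) = (1, 3, 2)
w2 = Bw1 = (3·1 + 1·3 + (-2)·2; 1·1 + 3·3 + 2·2; (-2)·1 + 2·3 + 4·2) = (2, 14, 12)
Bw2 = (-4, 68, 72)
w2·Bw2 = 1808; w2·w2 = 344; μ ≈ 1808/344 = 5.2558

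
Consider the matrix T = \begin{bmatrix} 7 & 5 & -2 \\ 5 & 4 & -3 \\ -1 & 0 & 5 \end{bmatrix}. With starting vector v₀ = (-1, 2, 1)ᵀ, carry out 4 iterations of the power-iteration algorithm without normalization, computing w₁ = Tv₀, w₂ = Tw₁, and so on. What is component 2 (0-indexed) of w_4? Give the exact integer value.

w1 = Tv₀ = (7·(-1) + 5·2 + (-2)·1; 5·(-1) + 4·2 + (-3)·1; (-1)·(-1) + 0·2 + 5·1) = (1, 0, 6)
w2 = Tw1 = (7·1 + 5·0 + (-2)·6; 5·1 + 4·0 + (-3)·6; (-1)·1 + 0·0 + 5·6) = (-5, -13, 29)
w3 = Tw2 = (-158, -164, 150)
w4 = Tw3 = (-2226, -1896, 908)
The requested component of w4 is 908.

908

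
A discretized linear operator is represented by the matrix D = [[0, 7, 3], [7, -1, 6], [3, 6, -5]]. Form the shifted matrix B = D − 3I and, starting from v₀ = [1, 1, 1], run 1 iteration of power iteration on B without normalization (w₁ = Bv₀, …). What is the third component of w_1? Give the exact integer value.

B = D − 3I has rows (-3, 7, 3); (7, -4, 6); (3, 6, -8)
w1 = Bv₀ = ((-3)·1 + 7·1 + 3·1; 7·1 + (-4)·1 + 6·1; 3·1 + 6·1 + (-8)·1) = (7, 9, 1)
Requested component of w1: 1

1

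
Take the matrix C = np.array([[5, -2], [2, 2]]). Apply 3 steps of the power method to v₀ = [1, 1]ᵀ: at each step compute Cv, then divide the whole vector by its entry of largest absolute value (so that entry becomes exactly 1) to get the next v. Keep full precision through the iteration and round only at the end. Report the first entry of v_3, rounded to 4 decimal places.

0.1667

Cv0 = (3.00000, 4.00000); divide by 4.00000 → v1 = (0.75000, 1.00000)
Cv1 = (1.75000, 3.50000); divide by 3.50000 → v2 = (0.50000, 1.00000)
Cv2 = (0.50000, 3.00000); divide by 3.00000 → v3 = (0.16667, 1.00000)
Requested entry of v3: 7/42 = 0.1667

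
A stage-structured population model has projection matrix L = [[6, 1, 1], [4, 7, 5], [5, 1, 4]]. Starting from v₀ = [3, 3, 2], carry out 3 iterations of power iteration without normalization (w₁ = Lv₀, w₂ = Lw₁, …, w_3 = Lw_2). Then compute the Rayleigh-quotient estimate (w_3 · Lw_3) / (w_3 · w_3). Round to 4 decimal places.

10.5182

w1 = Lv₀ = (6·3 + 1·3 + 1·2; 4·3 + 7·3 + 5·2; 5·3 + 1·3 + 4·2) = (23, 43, 26)
w2 = Lw1 = (6·23 + 1·43 + 1·26; 4·23 + 7·43 + 5·26; 5·23 + 1·43 + 4·26) = (207, 523, 262)
w3 = Lw2 = (2027, 5799, 2606)
Lw3 = (20567, 61731, 26358)
w3·Lw3 = 2027·20567 + 5799·61731 + 2606·26358 = 468356326; w3·w3 = 2027·2027 + 5799·5799 + 2606·2606 = 44528366
λ ≈ 468356326/44528366 = 10.5182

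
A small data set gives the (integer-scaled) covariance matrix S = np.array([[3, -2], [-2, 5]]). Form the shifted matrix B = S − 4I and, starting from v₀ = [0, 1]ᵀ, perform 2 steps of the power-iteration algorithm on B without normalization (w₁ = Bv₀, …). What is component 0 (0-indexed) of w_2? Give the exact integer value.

0

B = S − 4I has rows (-1, -2); (-2, 1)
w1 = Bv₀ = (-2, 1)
w2 = Bw1 = (0, 5)
Requested component of w2: 0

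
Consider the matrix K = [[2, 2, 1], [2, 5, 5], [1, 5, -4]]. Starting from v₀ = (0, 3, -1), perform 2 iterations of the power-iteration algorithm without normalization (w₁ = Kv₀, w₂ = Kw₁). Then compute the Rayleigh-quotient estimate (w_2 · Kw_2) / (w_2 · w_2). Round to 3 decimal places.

w1 = Kv₀ = (2·0 + 2·3 + 1·(-1); 2·0 + 5·3 + 5·(-1); 1·0 + 5·3 + (-4)·(-1)) = (5, 10, 19)
w2 = Kw1 = (2·5 + 2·10 + 1·19; 2·5 + 5·10 + 5·19; 1·5 + 5·10 + (-4)·19) = (49, 155, -21)
Kw2 = (387, 768, 908)
w2·Kw2 = 49·387 + 155·768 + (-21)·908 = 118935; w2·w2 = 49·49 + 155·155 + (-21)·(-21) = 26867
λ ≈ 118935/26867 = 4.427

λ ≈ 4.427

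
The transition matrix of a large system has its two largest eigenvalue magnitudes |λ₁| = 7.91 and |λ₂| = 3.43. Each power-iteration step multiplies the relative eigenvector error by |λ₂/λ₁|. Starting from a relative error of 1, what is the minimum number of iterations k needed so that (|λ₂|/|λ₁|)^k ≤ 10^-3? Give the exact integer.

9

|λ₂/λ₁| = 3.43/7.91 = 0.43363
Need k ≥ ln(10^-3) / ln(0.43363) = -6.9078 / -0.8356 ≈ 8.267
Smallest integer k satisfying the bound: 9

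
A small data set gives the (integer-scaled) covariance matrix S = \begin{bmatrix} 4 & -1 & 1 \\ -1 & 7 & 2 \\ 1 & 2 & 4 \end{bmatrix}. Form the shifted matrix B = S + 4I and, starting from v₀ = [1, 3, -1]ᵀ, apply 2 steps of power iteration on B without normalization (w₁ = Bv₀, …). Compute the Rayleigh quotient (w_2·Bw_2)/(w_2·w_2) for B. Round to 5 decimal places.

B = S + 4I has rows (8, -1, 1); (-1, 11, 2); (1, 2, 8)
w1 = Bv₀ = (8·1 + (-1)·3 + 1·(-1); (-1)·1 + 11·3 + 2·(-1); 1·1 + 2·3 + 8·(-1)) = (4, 30, -1)
w2 = Bw1 = (8·4 + (-1)·30 + 1·(-1); (-1)·4 + 11·30 + 2·(-1); 1·4 + 2·30 + 8·(-1)) = (1, 324, 56)
Bw2 = (-260, 3675, 1097)
w2·Bw2 = 1251872; w2·w2 = 108113; μ ≈ 1251872/108113 = 11.57929

μ ≈ 11.57929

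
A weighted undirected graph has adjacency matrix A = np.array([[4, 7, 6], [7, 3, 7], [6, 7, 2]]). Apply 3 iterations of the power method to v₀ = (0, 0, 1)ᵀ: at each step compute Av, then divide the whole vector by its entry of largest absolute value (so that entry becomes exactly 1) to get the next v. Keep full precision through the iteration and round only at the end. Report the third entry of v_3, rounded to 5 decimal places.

0.84679

Av0 = (6.000000, 7.000000, 2.000000); divide by 7.000000 → v1 = (0.857143, 1.000000, 0.285714)
Av1 = (12.142857, 11.000000, 12.714286); divide by 12.714286 → v2 = (0.955056, 0.865169, 1.000000)
Av2 = (15.876404, 16.280899, 13.786517); divide by 16.280899 → v3 = (0.975155, 1.000000, 0.846791)
Requested entry of v3: 1227/1449 = 0.84679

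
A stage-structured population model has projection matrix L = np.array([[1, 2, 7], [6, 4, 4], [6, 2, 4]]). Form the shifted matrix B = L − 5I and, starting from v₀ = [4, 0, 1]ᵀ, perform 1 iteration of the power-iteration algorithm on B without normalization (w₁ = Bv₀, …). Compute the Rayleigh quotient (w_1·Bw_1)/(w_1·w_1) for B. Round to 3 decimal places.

-1.779

B = L − 5I has rows (-4, 2, 7); (6, -1, 4); (6, 2, -1)
w1 = Bv₀ = (-9, 28, 23)
Bw1 = (253, 10, -21)
w1·Bw1 = -2480; w1·w1 = 1394; μ ≈ -2480/1394 = -1.779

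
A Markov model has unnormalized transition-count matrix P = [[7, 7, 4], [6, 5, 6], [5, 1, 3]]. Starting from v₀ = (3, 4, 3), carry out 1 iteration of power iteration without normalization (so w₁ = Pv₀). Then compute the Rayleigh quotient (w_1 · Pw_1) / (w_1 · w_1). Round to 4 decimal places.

w1 = Pv₀ = (61, 56, 28)
Pw1 = (931, 814, 445)
w1·Pw1 = 61·931 + 56·814 + 28·445 = 114835; w1·w1 = 61·61 + 56·56 + 28·28 = 7641
λ ≈ 114835/7641 = 15.0288

λ ≈ 15.0288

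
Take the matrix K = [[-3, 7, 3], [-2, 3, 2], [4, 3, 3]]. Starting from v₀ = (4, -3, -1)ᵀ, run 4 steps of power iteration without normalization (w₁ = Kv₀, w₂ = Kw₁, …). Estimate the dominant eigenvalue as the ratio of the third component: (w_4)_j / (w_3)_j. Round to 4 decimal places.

w1 = Kv₀ = (-36, -19, 4)
w2 = Kw1 = (-13, 23, -189)
w3 = Kw2 = (-367, -283, -550)
w4 = Kw3 = (-2530, -1215, -3967)
Ratio at component: -3967 / -550 = 7.2127

λ ≈ 7.2127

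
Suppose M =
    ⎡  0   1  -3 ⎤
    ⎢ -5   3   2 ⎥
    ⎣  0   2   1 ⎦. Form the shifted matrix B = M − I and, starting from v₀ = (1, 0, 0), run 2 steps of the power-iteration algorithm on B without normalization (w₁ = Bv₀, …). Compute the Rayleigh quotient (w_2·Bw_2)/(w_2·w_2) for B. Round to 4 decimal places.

μ ≈ 0.2411

B = M − I has rows (-1, 1, -3); (-5, 2, 2); (0, 2, 0)
w1 = Bv₀ = ((-1)·1 + 1·0 + (-3)·0; (-5)·1 + 2·0 + 2·0; 0·1 + 2·0 + 0·0) = (-1, -5, 0)
w2 = Bw1 = ((-1)·(-1) + 1·(-5) + (-3)·0; (-5)·(-1) + 2·(-5) + 2·0; 0·(-1) + 2·(-5) + 0·0) = (-4, -5, -10)
Bw2 = (29, -10, -10)
w2·Bw2 = 34; w2·w2 = 141; μ ≈ 34/141 = 0.2411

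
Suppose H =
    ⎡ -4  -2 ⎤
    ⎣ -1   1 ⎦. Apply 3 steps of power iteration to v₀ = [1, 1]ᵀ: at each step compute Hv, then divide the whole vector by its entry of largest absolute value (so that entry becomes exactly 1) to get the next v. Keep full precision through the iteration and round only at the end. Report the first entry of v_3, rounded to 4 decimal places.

1.0000

Hv0 = (-6.00000, 0.00000); divide by -6.00000 → v1 = (1.00000, 0.00000)
Hv1 = (-4.00000, -1.00000); divide by -4.00000 → v2 = (1.00000, 0.25000)
Hv2 = (-4.50000, -0.75000); divide by -4.50000 → v3 = (1.00000, 0.16667)
Requested entry of v3: -108/-108 = 1.0000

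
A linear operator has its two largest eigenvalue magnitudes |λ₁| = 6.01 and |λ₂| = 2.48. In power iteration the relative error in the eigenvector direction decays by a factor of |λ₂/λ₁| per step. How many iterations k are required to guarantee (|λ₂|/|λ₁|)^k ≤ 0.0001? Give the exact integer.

|λ₂/λ₁| = 2.48/6.01 = 0.41265
Need k ≥ ln(0.0001) / ln(0.41265) = -9.2103 / -0.8852 ≈ 10.405
Smallest integer k satisfying the bound: 11

11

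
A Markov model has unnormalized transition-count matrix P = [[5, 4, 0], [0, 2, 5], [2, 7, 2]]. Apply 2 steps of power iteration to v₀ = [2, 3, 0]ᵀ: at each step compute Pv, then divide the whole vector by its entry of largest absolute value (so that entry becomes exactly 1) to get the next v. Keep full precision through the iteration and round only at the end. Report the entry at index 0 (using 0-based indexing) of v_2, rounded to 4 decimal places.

Pv0 = (22.00000, 6.00000, 25.00000); divide by 25.00000 → v1 = (0.88000, 0.24000, 1.00000)
Pv1 = (5.36000, 5.48000, 5.44000); divide by 5.48000 → v2 = (0.97810, 1.00000, 0.99270)
Requested entry of v2: 134/137 = 0.9781

0.9781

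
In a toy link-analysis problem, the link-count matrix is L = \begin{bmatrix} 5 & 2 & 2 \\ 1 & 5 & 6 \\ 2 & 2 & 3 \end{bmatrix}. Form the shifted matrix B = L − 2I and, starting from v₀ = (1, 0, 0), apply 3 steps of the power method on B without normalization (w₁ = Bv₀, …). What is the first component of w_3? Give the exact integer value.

101

B = L − 2I has rows (3, 2, 2); (1, 3, 6); (2, 2, 1)
w1 = Bv₀ = (3, 1, 2)
w2 = Bw1 = (15, 18, 10)
w3 = Bw2 = (101, 129, 76)
Requested component of w3: 101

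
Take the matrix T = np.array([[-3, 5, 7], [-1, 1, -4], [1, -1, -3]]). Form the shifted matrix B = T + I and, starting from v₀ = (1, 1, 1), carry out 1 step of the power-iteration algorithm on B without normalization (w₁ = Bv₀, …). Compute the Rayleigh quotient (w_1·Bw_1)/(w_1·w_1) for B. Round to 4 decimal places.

B = T + I has rows (-2, 5, 7); (-1, 2, -4); (1, -1, -2)
w1 = Bv₀ = (10, -3, -2)
Bw1 = (-49, -8, 17)
w1·Bw1 = -500; w1·w1 = 113; μ ≈ -500/113 = -4.4248

-4.4248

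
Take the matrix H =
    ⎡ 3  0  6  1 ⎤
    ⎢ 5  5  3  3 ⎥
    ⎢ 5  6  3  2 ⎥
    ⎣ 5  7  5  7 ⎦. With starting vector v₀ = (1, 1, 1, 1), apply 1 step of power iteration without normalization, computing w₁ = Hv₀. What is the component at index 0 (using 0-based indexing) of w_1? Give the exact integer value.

w1 = Hv₀ = (10, 16, 16, 24)
The requested component of w1 is 10.

10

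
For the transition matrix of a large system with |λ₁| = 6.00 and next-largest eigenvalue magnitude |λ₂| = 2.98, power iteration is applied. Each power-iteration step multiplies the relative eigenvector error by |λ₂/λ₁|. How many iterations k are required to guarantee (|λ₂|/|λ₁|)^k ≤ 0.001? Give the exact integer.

|λ₂/λ₁| = 2.98/6.00 = 0.49667
Need k ≥ ln(0.001) / ln(0.49667) = -6.9078 / -0.6998 ≈ 9.871
Smallest integer k satisfying the bound: 10

10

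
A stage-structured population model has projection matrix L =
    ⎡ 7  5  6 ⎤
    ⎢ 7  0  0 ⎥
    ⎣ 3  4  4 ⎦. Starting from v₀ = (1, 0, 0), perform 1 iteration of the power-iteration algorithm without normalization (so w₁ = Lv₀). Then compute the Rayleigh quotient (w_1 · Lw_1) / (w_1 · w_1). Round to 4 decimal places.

11.5888

w1 = Lv₀ = (7·1 + 5·0 + 6·0; 7·1 + 0·0 + 0·0; 3·1 + 4·0 + 4·0) = (7, 7, 3)
Lw1 = (102, 49, 61)
w1·Lw1 = 7·102 + 7·49 + 3·61 = 1240; w1·w1 = 7·7 + 7·7 + 3·3 = 107
λ ≈ 1240/107 = 11.5888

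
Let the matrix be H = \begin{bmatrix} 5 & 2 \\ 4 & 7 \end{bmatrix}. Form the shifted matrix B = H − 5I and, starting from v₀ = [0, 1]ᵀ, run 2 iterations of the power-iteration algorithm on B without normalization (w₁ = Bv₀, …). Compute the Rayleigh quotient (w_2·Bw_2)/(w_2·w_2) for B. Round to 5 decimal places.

B = H − 5I has rows (0, 2); (4, 2)
w1 = Bv₀ = (2, 2)
w2 = Bw1 = (4, 12)
Bw2 = (24, 40)
w2·Bw2 = 576; w2·w2 = 160; μ ≈ 576/160 = 3.60000

μ ≈ 3.60000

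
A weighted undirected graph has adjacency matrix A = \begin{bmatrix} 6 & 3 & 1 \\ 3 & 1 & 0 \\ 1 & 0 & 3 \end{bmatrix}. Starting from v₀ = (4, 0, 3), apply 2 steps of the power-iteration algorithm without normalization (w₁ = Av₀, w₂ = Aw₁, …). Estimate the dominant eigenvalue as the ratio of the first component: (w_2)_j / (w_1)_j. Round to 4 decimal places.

w1 = Av₀ = (27, 12, 13)
w2 = Aw1 = (211, 93, 66)
Ratio at component: 211 / 27 = 7.8148

λ ≈ 7.8148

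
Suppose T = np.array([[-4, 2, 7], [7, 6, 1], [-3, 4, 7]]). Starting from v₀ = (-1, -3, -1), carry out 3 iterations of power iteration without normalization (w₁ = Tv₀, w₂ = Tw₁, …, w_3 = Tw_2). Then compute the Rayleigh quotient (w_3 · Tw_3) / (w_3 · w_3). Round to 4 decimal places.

w1 = Tv₀ = (-9, -26, -16)
w2 = Tw1 = (-128, -235, -189)
w3 = Tw2 = (-1281, -2495, -1879)
Tw3 = (-13019, -25816, -19290)
w3·Tw3 = (-1281)·(-13019) + (-2495)·(-25816) + (-1879)·(-19290) = 117334169; w3·w3 = (-1281)·(-1281) + (-2495)·(-2495) + (-1879)·(-1879) = 11396627
λ ≈ 117334169/11396627 = 10.2955

10.2955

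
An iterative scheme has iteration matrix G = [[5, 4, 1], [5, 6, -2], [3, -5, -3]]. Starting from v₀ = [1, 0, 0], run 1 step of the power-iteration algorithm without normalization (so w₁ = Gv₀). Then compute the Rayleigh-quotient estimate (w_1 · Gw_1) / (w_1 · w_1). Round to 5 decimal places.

λ ≈ 7.25424

w1 = Gv₀ = (5·1 + 4·0 + 1·0; 5·1 + 6·0 + (-2)·0; 3·1 + (-5)·0 + (-3)·0) = (5, 5, 3)
Gw1 = (48, 49, -19)
w1·Gw1 = 5·48 + 5·49 + 3·(-19) = 428; w1·w1 = 5·5 + 5·5 + 3·3 = 59
λ ≈ 428/59 = 7.25424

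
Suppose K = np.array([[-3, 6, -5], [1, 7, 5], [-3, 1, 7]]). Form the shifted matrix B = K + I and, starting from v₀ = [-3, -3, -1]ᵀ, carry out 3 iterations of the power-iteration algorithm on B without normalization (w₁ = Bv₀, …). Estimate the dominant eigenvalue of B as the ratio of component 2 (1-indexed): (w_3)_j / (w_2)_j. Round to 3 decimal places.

B = K + I has rows (-2, 6, -5); (1, 8, 5); (-3, 1, 8)
w1 = Bv₀ = (-7, -32, -2)
w2 = Bw1 = (-168, -273, -27)
w3 = Bw2 = (-1167, -2487, 15)
Ratio: -2487/-273 = 9.110

9.110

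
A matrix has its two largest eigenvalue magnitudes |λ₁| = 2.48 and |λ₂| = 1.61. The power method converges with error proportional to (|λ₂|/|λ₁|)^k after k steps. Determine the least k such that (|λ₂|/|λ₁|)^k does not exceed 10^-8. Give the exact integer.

43

|λ₂/λ₁| = 1.61/2.48 = 0.64919
Need k ≥ ln(10^-8) / ln(0.64919) = -18.4207 / -0.4320 ≈ 42.638
Smallest integer k satisfying the bound: 43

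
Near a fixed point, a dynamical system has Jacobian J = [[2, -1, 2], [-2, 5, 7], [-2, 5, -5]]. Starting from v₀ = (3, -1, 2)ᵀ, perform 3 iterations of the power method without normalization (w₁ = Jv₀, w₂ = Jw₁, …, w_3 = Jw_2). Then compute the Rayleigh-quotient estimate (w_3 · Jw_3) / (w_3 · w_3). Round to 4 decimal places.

w1 = Jv₀ = (2·3 + (-1)·(-1) + 2·2; (-2)·3 + 5·(-1) + 7·2; (-2)·3 + 5·(-1) + (-5)·2) = (11, 3, -21)
w2 = Jw1 = (2·11 + (-1)·3 + 2·(-21); (-2)·11 + 5·3 + 7·(-21); (-2)·11 + 5·3 + (-5)·(-21)) = (-23, -154, 98)
w3 = Jw2 = (304, -38, -1214)
Jw3 = (-1782, -9296, 5272)
w3·Jw3 = 304·(-1782) + (-38)·(-9296) + (-1214)·5272 = -6588688; w3·w3 = 304·304 + (-38)·(-38) + (-1214)·(-1214) = 1567656
λ ≈ -6588688/1567656 = -4.2029

λ ≈ -4.2029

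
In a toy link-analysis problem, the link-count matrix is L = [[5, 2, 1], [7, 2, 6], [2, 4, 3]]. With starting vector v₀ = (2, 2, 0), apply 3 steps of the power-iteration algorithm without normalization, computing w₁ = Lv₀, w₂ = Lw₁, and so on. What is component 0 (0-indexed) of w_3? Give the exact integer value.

w1 = Lv₀ = (14, 18, 12)
w2 = Lw1 = (118, 206, 136)
w3 = Lw2 = (1138, 2054, 1468)
The requested component of w3 is 1138.

1138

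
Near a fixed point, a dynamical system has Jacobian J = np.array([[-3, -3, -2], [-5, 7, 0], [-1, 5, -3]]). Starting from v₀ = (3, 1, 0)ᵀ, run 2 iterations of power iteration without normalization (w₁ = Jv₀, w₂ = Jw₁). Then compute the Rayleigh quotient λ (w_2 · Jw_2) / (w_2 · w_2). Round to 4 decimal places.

λ ≈ -2.2108

w1 = Jv₀ = ((-3)·3 + (-3)·1 + (-2)·0; (-5)·3 + 7·1 + 0·0; (-1)·3 + 5·1 + (-3)·0) = (-12, -8, 2)
w2 = Jw1 = ((-3)·(-12) + (-3)·(-8) + (-2)·2; (-5)·(-12) + 7·(-8) + 0·2; (-1)·(-12) + 5·(-8) + (-3)·2) = (56, 4, -34)
Jw2 = (-112, -252, 66)
w2·Jw2 = 56·(-112) + 4·(-252) + (-34)·66 = -9524; w2·w2 = 56·56 + 4·4 + (-34)·(-34) = 4308
λ ≈ -9524/4308 = -2.2108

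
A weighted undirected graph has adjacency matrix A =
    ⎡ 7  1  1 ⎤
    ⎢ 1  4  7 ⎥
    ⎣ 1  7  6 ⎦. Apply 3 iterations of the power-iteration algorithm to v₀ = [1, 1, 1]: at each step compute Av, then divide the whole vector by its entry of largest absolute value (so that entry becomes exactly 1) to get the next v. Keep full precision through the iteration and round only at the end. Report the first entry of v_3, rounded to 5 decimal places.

Av0 = (9.000000, 12.000000, 14.000000); divide by 14.000000 → v1 = (0.642857, 0.857143, 1.000000)
Av1 = (6.357143, 11.071429, 12.642857); divide by 12.642857 → v2 = (0.502825, 0.875706, 1.000000)
Av2 = (5.395480, 11.005650, 12.632768); divide by 12.632768 → v3 = (0.427102, 0.871199, 1.000000)
Requested entry of v3: 955/2236 = 0.42710

0.42710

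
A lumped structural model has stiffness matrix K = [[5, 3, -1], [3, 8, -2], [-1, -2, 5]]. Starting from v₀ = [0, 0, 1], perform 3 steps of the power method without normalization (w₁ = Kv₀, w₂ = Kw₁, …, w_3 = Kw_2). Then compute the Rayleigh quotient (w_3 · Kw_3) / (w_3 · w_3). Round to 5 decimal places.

w1 = Kv₀ = (5·0 + 3·0 + (-1)·1; 3·0 + 8·0 + (-2)·1; (-1)·0 + (-2)·0 + 5·1) = (-1, -2, 5)
w2 = Kw1 = (5·(-1) + 3·(-2) + (-1)·5; 3·(-1) + 8·(-2) + (-2)·5; (-1)·(-1) + (-2)·(-2) + 5·5) = (-16, -29, 30)
w3 = Kw2 = (-197, -340, 224)
Kw3 = (-2229, -3759, 1997)
w3·Kw3 = (-197)·(-2229) + (-340)·(-3759) + 224·1997 = 2164501; w3·w3 = (-197)·(-197) + (-340)·(-340) + 224·224 = 204585
λ ≈ 2164501/204585 = 10.57996

10.57996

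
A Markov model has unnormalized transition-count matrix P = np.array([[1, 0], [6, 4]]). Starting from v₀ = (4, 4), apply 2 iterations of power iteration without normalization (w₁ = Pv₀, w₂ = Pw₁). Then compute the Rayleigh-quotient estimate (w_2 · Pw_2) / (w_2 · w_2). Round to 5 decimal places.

w1 = Pv₀ = (4, 40)
w2 = Pw1 = (4, 184)
Pw2 = (4, 760)
w2·Pw2 = 4·4 + 184·760 = 139856; w2·w2 = 4·4 + 184·184 = 33872
λ ≈ 139856/33872 = 4.12896

4.12896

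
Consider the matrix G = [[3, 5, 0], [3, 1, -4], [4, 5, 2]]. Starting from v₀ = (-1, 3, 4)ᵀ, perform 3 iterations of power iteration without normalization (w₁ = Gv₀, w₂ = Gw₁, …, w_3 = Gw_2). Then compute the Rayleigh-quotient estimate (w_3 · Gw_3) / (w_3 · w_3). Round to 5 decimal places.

λ ≈ 6.00509

w1 = Gv₀ = (12, -16, 19)
w2 = Gw1 = (-44, -56, 6)
w3 = Gw2 = (-412, -212, -444)
Gw3 = (-2296, 328, -3596)
w3·Gw3 = (-412)·(-2296) + (-212)·328 + (-444)·(-3596) = 2473040; w3·w3 = (-412)·(-412) + (-212)·(-212) + (-444)·(-444) = 411824
λ ≈ 2473040/411824 = 6.00509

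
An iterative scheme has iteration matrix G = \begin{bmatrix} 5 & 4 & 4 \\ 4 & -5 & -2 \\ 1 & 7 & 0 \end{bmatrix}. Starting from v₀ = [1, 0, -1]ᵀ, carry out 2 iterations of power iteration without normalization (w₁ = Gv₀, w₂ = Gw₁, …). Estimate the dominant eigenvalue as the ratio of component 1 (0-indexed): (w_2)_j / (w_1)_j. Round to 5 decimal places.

λ ≈ -4.66667

w1 = Gv₀ = (1, 6, 1)
w2 = Gw1 = (33, -28, 43)
Ratio at component: -28 / 6 = -4.66667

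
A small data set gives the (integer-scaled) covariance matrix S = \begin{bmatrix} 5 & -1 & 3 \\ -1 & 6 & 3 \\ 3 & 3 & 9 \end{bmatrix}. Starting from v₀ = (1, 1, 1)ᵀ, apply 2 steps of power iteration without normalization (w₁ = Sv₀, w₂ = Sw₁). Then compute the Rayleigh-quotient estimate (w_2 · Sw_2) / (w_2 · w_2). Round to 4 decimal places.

w1 = Sv₀ = (5·1 + (-1)·1 + 3·1; (-1)·1 + 6·1 + 3·1; 3·1 + 3·1 + 9·1) = (7, 8, 15)
w2 = Sw1 = (5·7 + (-1)·8 + 3·15; (-1)·7 + 6·8 + 3·15; 3·7 + 3·8 + 9·15) = (72, 86, 180)
Sw2 = (814, 984, 2094)
w2·Sw2 = 72·814 + 86·984 + 180·2094 = 520152; w2·w2 = 72·72 + 86·86 + 180·180 = 44980
λ ≈ 520152/44980 = 11.5641

11.5641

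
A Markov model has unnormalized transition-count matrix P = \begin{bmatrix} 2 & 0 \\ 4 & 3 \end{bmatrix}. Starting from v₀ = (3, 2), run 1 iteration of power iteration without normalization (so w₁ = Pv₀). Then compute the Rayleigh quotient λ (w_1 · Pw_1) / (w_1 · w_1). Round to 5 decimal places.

λ ≈ 4.10000

w1 = Pv₀ = (6, 18)
Pw1 = (12, 78)
w1·Pw1 = 6·12 + 18·78 = 1476; w1·w1 = 6·6 + 18·18 = 360
λ ≈ 1476/360 = 4.10000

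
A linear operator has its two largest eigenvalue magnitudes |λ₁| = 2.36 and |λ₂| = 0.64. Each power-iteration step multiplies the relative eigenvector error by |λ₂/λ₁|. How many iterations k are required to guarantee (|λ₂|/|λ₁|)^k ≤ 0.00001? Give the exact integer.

|λ₂/λ₁| = 0.64/2.36 = 0.27119
Need k ≥ ln(0.00001) / ln(0.27119) = -11.5129 / -1.3049 ≈ 8.823
Smallest integer k satisfying the bound: 9

9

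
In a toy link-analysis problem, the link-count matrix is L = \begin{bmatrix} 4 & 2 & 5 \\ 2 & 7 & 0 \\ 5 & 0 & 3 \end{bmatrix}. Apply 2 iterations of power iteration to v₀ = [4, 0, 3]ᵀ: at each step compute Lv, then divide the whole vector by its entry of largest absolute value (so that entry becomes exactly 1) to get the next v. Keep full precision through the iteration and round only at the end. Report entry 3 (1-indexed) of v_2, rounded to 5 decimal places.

Lv0 = (31.000000, 8.000000, 29.000000); divide by 31.000000 → v1 = (1.000000, 0.258065, 0.935484)
Lv1 = (9.193548, 3.806452, 7.806452); divide by 9.193548 → v2 = (1.000000, 0.414035, 0.849123)
Requested entry of v2: 242/285 = 0.84912

0.84912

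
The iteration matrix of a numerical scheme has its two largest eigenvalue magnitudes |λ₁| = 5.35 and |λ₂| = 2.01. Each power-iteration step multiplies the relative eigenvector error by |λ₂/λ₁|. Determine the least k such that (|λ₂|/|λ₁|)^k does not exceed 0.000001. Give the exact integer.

15

|λ₂/λ₁| = 2.01/5.35 = 0.37570
Need k ≥ ln(0.000001) / ln(0.37570) = -13.8155 / -0.9790 ≈ 14.112
Smallest integer k satisfying the bound: 15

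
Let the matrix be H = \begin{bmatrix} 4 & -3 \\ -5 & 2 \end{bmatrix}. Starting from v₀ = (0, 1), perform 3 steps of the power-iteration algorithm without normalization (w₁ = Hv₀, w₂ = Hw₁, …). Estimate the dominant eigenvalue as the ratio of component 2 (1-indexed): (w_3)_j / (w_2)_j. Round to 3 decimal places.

w1 = Hv₀ = (-3, 2)
w2 = Hw1 = (-18, 19)
w3 = Hw2 = (-129, 128)
Ratio at component: 128 / 19 = 6.737

6.737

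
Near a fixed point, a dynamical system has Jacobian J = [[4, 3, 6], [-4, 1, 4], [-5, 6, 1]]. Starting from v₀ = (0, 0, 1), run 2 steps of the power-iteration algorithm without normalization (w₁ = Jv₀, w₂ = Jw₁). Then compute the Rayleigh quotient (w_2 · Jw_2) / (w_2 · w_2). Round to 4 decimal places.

4.2049

w1 = Jv₀ = (4·0 + 3·0 + 6·1; (-4)·0 + 1·0 + 4·1; (-5)·0 + 6·0 + 1·1) = (6, 4, 1)
w2 = Jw1 = (4·6 + 3·4 + 6·1; (-4)·6 + 1·4 + 4·1; (-5)·6 + 6·4 + 1·1) = (42, -16, -5)
Jw2 = (90, -204, -311)
w2·Jw2 = 42·90 + (-16)·(-204) + (-5)·(-311) = 8599; w2·w2 = 42·42 + (-16)·(-16) + (-5)·(-5) = 2045
λ ≈ 8599/2045 = 4.2049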